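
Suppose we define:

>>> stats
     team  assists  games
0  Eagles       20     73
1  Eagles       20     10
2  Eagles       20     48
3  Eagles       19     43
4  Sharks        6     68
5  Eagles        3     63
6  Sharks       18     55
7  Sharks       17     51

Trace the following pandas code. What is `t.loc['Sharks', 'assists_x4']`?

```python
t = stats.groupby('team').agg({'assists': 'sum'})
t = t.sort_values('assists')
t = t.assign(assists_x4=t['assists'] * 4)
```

group by team, sum of assists:
        assists
team           
Eagles       82
Sharks       41
sort by assists:
        assists
team           
Sharks       41
Eagles       82
add column assists_x4 = t['assists'] * 4:
        assists  assists_x4
team                       
Sharks       41         164
Eagles       82         328

164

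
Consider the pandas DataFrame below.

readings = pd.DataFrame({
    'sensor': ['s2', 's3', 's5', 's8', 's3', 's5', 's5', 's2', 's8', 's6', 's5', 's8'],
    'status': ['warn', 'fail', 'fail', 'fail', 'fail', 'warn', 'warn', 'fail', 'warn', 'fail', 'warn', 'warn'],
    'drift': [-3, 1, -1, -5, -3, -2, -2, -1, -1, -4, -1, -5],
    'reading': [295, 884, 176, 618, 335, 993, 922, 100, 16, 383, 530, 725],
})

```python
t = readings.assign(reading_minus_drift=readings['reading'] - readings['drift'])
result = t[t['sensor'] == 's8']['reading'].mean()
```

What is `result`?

add column reading_minus_drift = readings['reading'] - readings['drift']:
   sensor status  drift  reading  reading_minus_drift
0      s2   warn     -3      295                  298
1      s3   fail      1      884                  883
2      s5   fail     -1      176                  177
3      s8   fail     -5      618                  623
4      s3   fail     -3      335                  338
5      s5   warn     -2      993                  995
6      s5   warn     -2      922                  924
7      s2   fail     -1      100                  101
8      s8   warn     -1       16                   17
9      s6   fail     -4      383                  387
10     s5   warn     -1      530                  531
11     s8   warn     -5      725                  730
filter rows where sensor == 's8':
   sensor status  drift  reading  reading_minus_drift
3      s8   fail     -5      618                  623
8      s8   warn     -1       16                   17
11     s8   warn     -5      725                  730

453.0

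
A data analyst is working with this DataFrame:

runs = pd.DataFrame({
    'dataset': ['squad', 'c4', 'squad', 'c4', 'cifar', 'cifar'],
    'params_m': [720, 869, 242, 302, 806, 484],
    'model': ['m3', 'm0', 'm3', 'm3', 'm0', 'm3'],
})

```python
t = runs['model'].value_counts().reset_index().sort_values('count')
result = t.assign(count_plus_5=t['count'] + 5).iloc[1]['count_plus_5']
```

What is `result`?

value_counts of model:
model
m3    4
m0    2
Name: count, dtype: int64
reset_index():
  model  count
0    m3      4
1    m0      2
sort by count:
  model  count
1    m0      2
0    m3      4
add column count_plus_5 = t['count'] + 5:
  model  count  count_plus_5
1    m0      2             7
0    m3      4             9
The value at position 1, column 'count_plus_5' is 9.

9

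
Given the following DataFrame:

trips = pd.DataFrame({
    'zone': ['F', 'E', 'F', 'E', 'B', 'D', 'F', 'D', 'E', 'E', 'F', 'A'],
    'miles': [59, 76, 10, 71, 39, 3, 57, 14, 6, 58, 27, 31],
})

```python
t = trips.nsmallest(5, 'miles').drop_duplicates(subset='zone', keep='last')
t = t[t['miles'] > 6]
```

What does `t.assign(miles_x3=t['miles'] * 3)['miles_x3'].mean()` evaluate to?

take 5 rows with smallest miles:
   zone  miles
5     D      3
8     E      6
2     F     10
7     D     14
10    F     27
drop duplicate zone (keep=last):
   zone  miles
8     E      6
7     D     14
10    F     27
filter rows where miles > 6:
   zone  miles
7     D     14
10    F     27
add column miles_x3 = t['miles'] * 3:
   zone  miles  miles_x3
7     D     14        42
10    F     27        81

61.5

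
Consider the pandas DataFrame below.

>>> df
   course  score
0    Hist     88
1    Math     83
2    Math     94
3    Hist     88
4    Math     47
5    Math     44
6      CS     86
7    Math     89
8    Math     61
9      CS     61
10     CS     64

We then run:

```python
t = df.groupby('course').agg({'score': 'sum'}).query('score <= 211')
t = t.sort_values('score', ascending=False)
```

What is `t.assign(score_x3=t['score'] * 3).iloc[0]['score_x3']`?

633

group by course, sum of score:
        score
course       
CS        211
Hist      176
Math      418
filter rows where score <= 211:
        score
course       
CS        211
Hist      176
sort by score descending:
        score
course       
CS        211
Hist      176
add column score_x3 = t['score'] * 3:
        score  score_x3
course                 
CS        211       633
Hist      176       528
Finally, value at position 0, column 'score_x3' = 633.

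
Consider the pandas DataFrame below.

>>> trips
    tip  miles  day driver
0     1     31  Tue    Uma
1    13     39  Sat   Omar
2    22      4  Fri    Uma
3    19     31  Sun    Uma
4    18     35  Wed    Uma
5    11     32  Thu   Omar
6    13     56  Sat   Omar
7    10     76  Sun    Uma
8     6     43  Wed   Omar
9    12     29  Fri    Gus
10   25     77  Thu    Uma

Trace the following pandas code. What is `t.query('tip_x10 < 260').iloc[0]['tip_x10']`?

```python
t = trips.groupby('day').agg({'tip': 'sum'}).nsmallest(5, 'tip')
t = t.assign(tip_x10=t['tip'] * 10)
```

group by day, sum of tip:
     tip
day     
Fri   34
Sat   26
Sun   29
Thu   36
Tue    1
Wed   24
take 5 rows with smallest tip:
     tip
day     
Tue    1
Wed   24
Sat   26
Sun   29
Fri   34
add column tip_x10 = t['tip'] * 10:
     tip  tip_x10
day              
Tue    1       10
Wed   24      240
Sat   26      260
Sun   29      290
Fri   34      340
filter rows where tip_x10 < 260:
     tip  tip_x10
day              
Tue    1       10
Wed   24      240

10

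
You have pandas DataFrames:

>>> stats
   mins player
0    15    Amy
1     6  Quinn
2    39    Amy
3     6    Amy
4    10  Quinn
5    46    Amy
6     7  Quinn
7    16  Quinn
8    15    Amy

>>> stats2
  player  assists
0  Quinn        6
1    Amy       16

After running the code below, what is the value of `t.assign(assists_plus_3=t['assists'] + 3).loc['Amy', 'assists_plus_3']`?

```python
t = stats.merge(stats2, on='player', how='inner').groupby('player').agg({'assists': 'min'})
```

19

merge on 'player' (how='inner') → 9 rows:
   mins player  assists
0    15    Amy       16
1     6  Quinn        6
2    39    Amy       16
3     6    Amy       16
4    10  Quinn        6
5    46    Amy       16
6     7  Quinn        6
7    16  Quinn        6
8    15    Amy       16
group by player, min of assists:
        assists
player         
Amy          16
Quinn         6
add column assists_plus_3 = t['assists'] + 3:
        assists  assists_plus_3
player                         
Amy          16              19
Quinn         6               9
Finally, value at row 'Amy', column 'assists_plus_3' = 19.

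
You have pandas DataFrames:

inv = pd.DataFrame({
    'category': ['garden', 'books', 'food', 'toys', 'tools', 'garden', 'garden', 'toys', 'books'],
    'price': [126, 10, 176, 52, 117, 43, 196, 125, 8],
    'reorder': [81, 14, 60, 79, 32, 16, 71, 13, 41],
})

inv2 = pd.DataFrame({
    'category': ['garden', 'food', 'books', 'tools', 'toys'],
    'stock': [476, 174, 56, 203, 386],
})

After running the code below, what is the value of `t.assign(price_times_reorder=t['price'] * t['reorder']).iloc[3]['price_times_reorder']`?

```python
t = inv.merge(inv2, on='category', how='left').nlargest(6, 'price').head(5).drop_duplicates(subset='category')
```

3744

merge on 'category' (how='left') → 9 rows:
  category  price  reorder  stock
0   garden    126       81    476
1    books     10       14     56
2     food    176       60    174
3     toys     52       79    386
4    tools    117       32    203
5   garden     43       16    476
6   garden    196       71    476
7     toys    125       13    386
8    books      8       41     56
take 6 rows with largest price:
  category  price  reorder  stock
6   garden    196       71    476
2     food    176       60    174
0   garden    126       81    476
7     toys    125       13    386
4    tools    117       32    203
3     toys     52       79    386
take first 5 rows:
  category  price  reorder  stock
6   garden    196       71    476
2     food    176       60    174
0   garden    126       81    476
7     toys    125       13    386
4    tools    117       32    203
drop duplicate category (keep=first):
  category  price  reorder  stock
6   garden    196       71    476
2     food    176       60    174
7     toys    125       13    386
4    tools    117       32    203
add column price_times_reorder = t['price'] * t['reorder']:
  category  price  reorder  stock  price_times_reorder
6   garden    196       71    476                13916
2     food    176       60    174                10560
7     toys    125       13    386                 1625
4    tools    117       32    203                 3744
The value at position 3, column 'price_times_reorder' is 3744.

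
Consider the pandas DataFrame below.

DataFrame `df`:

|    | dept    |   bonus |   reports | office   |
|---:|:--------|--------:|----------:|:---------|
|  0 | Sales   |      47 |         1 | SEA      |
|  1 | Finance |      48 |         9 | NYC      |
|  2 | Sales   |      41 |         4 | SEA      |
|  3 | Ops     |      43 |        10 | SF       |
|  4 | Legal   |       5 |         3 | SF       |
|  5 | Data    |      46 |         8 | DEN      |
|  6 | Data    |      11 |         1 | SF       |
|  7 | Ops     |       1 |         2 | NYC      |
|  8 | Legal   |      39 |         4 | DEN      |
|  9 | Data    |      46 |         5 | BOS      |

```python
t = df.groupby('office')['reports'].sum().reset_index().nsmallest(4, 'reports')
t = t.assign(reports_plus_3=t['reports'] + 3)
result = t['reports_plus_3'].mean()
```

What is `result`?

11.25

group by office, sum of reports:
office
BOS     5
DEN    12
NYC    11
SEA     5
SF     14
Name: reports, dtype: int64
reset_index():
  office  reports
0    BOS        5
1    DEN       12
2    NYC       11
3    SEA        5
4     SF       14
take 4 rows with smallest reports:
  office  reports
0    BOS        5
3    SEA        5
2    NYC       11
1    DEN       12
add column reports_plus_3 = t['reports'] + 3:
  office  reports  reports_plus_3
0    BOS        5               8
3    SEA        5               8
2    NYC       11              14
1    DEN       12              15
The mean of column 'reports_plus_3' is 11.25.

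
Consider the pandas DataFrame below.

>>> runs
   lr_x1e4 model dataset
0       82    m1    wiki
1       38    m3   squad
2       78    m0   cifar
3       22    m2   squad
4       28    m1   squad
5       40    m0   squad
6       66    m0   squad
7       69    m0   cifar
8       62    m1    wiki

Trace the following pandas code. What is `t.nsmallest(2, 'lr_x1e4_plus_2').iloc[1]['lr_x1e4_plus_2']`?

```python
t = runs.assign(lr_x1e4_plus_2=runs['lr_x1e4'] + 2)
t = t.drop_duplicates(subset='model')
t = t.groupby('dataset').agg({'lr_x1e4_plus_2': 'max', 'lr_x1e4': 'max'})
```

add column lr_x1e4_plus_2 = runs['lr_x1e4'] + 2:
   lr_x1e4 model dataset  lr_x1e4_plus_2
0       82    m1    wiki              84
1       38    m3   squad              40
2       78    m0   cifar              80
3       22    m2   squad              24
4       28    m1   squad              30
5       40    m0   squad              42
6       66    m0   squad              68
7       69    m0   cifar              71
8       62    m1    wiki              64
drop duplicate model (keep=first):
   lr_x1e4 model dataset  lr_x1e4_plus_2
0       82    m1    wiki              84
1       38    m3   squad              40
2       78    m0   cifar              80
3       22    m2   squad              24
group by dataset: max(lr_x1e4_plus_2), max(lr_x1e4):
         lr_x1e4_plus_2  lr_x1e4
dataset                         
cifar                80       78
squad                40       38
wiki                 84       82
take 2 rows with smallest lr_x1e4_plus_2:
         lr_x1e4_plus_2  lr_x1e4
dataset                         
squad                40       38
cifar                80       78
So iloc[1]['lr_x1e4_plus_2'] = 80.

80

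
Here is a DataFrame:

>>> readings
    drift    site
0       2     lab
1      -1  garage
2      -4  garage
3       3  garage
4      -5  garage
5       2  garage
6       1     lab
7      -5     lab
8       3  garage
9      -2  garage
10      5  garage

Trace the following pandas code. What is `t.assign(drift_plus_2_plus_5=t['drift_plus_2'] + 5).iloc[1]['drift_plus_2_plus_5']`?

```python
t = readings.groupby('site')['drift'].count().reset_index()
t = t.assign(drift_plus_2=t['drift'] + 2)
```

10

group by site, count of drift:
site
garage    8
lab       3
Name: drift, dtype: int64
reset_index():
     site  drift
0  garage      8
1     lab      3
add column drift_plus_2 = t['drift'] + 2:
     site  drift  drift_plus_2
0  garage      8            10
1     lab      3             5
add column drift_plus_2_plus_5 = t['drift_plus_2'] + 5:
     site  drift  drift_plus_2  drift_plus_2_plus_5
0  garage      8            10                   15
1     lab      3             5                   10
So iloc[1]['drift_plus_2_plus_5'] = 10.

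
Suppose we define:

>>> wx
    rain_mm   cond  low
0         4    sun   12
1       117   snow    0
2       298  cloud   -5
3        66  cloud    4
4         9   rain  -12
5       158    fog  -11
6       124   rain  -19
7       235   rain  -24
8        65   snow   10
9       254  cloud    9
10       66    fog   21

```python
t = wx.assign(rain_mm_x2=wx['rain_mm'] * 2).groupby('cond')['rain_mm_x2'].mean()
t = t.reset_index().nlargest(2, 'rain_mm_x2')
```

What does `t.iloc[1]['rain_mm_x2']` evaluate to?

245.333333333

add column rain_mm_x2 = wx['rain_mm'] * 2:
    rain_mm   cond  low  rain_mm_x2
0         4    sun   12           8
1       117   snow    0         234
2       298  cloud   -5         596
3        66  cloud    4         132
4         9   rain  -12          18
5       158    fog  -11         316
6       124   rain  -19         248
7       235   rain  -24         470
8        65   snow   10         130
9       254  cloud    9         508
10       66    fog   21         132
group by cond, mean of rain_mm_x2:
cond
cloud    412.000000
fog      224.000000
rain     245.333333
snow     182.000000
sun        8.000000
Name: rain_mm_x2, dtype: float64
reset_index():
    cond  rain_mm_x2
0  cloud  412.000000
1    fog  224.000000
2   rain  245.333333
3   snow  182.000000
4    sun    8.000000
take 2 rows with largest rain_mm_x2:
    cond  rain_mm_x2
0  cloud  412.000000
2   rain  245.333333
value at position 1, column 'rain_mm_x2' → 245.333333333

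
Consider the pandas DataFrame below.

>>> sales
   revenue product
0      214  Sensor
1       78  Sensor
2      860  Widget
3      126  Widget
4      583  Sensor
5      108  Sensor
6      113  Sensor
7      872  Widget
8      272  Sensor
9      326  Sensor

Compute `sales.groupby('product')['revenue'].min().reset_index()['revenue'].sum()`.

204

group by product, min of revenue:
product
Sensor     78
Widget    126
Name: revenue, dtype: int64
reset_index():
  product  revenue
0  Sensor       78
1  Widget      126
Reading off the sum of column 'revenue', we get 204.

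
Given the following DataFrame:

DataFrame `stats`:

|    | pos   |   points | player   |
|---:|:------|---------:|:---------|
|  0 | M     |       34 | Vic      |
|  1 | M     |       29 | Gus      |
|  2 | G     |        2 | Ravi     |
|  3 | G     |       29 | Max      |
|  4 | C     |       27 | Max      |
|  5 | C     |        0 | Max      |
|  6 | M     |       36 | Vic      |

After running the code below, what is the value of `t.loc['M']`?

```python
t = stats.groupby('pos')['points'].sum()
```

group by pos, sum of points:
pos
C    27
G    31
M    99
Name: points, dtype: int64
Taking the value at index 'M' gives 99.

99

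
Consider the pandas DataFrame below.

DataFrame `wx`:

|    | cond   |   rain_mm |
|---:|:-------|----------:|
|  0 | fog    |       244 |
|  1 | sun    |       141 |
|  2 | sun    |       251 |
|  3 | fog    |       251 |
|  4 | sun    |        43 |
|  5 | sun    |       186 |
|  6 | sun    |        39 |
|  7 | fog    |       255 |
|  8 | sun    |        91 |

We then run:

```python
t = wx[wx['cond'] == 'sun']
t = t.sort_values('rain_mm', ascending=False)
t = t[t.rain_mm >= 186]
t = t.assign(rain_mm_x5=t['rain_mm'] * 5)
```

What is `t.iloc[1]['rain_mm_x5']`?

930

filter rows where cond == 'sun':
  cond  rain_mm
1  sun      141
2  sun      251
4  sun       43
5  sun      186
6  sun       39
8  sun       91
sort by rain_mm descending:
  cond  rain_mm
2  sun      251
5  sun      186
1  sun      141
8  sun       91
4  sun       43
6  sun       39
filter rows where rain_mm >= 186:
  cond  rain_mm
2  sun      251
5  sun      186
add column rain_mm_x5 = t['rain_mm'] * 5:
  cond  rain_mm  rain_mm_x5
2  sun      251        1255
5  sun      186         930
So iloc[1]['rain_mm_x5'] = 930.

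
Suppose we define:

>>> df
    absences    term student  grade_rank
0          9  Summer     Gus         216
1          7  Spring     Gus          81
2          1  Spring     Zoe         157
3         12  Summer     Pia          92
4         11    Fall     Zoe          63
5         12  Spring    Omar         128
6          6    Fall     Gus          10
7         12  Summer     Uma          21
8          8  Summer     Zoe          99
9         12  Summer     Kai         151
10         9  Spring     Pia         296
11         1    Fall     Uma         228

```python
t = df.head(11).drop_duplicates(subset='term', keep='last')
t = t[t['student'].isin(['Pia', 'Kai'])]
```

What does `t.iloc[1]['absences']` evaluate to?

9

take first 11 rows:
    absences    term student  grade_rank
0          9  Summer     Gus         216
1          7  Spring     Gus          81
2          1  Spring     Zoe         157
3         12  Summer     Pia          92
4         11    Fall     Zoe          63
5         12  Spring    Omar         128
6          6    Fall     Gus          10
7         12  Summer     Uma          21
8          8  Summer     Zoe          99
9         12  Summer     Kai         151
10         9  Spring     Pia         296
drop duplicate term (keep=last):
    absences    term student  grade_rank
6          6    Fall     Gus          10
9         12  Summer     Kai         151
10         9  Spring     Pia         296
filter rows where student in ['Pia', 'Kai']:
    absences    term student  grade_rank
9         12  Summer     Kai         151
10         9  Spring     Pia         296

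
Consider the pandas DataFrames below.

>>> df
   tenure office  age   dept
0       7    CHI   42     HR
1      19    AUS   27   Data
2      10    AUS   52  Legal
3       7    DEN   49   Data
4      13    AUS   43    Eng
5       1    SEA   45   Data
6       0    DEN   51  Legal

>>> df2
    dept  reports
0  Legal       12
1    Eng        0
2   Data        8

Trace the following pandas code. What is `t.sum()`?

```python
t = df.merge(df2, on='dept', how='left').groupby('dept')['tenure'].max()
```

49

merge on 'dept' (how='left') → 7 rows:
   tenure office  age   dept  reports
0       7    CHI   42     HR      NaN
1      19    AUS   27   Data      8.0
2      10    AUS   52  Legal     12.0
3       7    DEN   49   Data      8.0
4      13    AUS   43    Eng      0.0
5       1    SEA   45   Data      8.0
6       0    DEN   51  Legal     12.0
group by dept, max of tenure:
dept
Data     19
Eng      13
HR        7
Legal    10
Name: tenure, dtype: int64
sum of the resulting series → 49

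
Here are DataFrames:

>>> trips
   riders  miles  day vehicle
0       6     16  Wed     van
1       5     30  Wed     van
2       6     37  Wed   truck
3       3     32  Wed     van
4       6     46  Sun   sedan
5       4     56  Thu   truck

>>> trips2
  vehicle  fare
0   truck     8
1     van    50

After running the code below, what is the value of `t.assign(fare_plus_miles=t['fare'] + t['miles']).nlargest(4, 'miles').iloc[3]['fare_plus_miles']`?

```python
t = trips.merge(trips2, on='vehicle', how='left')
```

82.0

merge on 'vehicle' (how='left') → 6 rows:
   riders  miles  day vehicle  fare
0       6     16  Wed     van  50.0
1       5     30  Wed     van  50.0
2       6     37  Wed   truck   8.0
3       3     32  Wed     van  50.0
4       6     46  Sun   sedan   NaN
5       4     56  Thu   truck   8.0
add column fare_plus_miles = t['fare'] + t['miles']:
   riders  miles  day vehicle  fare  fare_plus_miles
0       6     16  Wed     van  50.0             66.0
1       5     30  Wed     van  50.0             80.0
2       6     37  Wed   truck   8.0             45.0
3       3     32  Wed     van  50.0             82.0
4       6     46  Sun   sedan   NaN              NaN
5       4     56  Thu   truck   8.0             64.0
take 4 rows with largest miles:
   riders  miles  day vehicle  fare  fare_plus_miles
5       4     56  Thu   truck   8.0             64.0
4       6     46  Sun   sedan   NaN              NaN
2       6     37  Wed   truck   8.0             45.0
3       3     32  Wed     van  50.0             82.0
Then the value at position 3, column 'fare_plus_miles': 82.0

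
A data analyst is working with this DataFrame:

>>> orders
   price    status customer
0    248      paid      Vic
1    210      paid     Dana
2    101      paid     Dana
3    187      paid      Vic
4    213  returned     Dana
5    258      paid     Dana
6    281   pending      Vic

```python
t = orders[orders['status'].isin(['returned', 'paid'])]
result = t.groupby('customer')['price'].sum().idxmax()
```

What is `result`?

Dana

filter rows where status in ['returned', 'paid']:
   price    status customer
0    248      paid      Vic
1    210      paid     Dana
2    101      paid     Dana
3    187      paid      Vic
4    213  returned     Dana
5    258      paid     Dana
group by customer, sum of price:
customer
Dana    782
Vic     435
Name: price, dtype: int64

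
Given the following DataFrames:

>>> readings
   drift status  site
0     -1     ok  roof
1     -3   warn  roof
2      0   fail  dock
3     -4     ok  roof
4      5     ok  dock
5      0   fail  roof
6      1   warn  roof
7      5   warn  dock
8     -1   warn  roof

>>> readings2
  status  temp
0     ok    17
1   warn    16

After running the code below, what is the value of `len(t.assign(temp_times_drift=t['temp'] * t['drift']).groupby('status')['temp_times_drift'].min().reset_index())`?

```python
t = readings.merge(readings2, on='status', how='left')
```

3

merge on 'status' (how='left') → 9 rows:
   drift status  site  temp
0     -1     ok  roof  17.0
1     -3   warn  roof  16.0
2      0   fail  dock   NaN
3     -4     ok  roof  17.0
4      5     ok  dock  17.0
5      0   fail  roof   NaN
6      1   warn  roof  16.0
7      5   warn  dock  16.0
8     -1   warn  roof  16.0
add column temp_times_drift = t['temp'] * t['drift']:
   drift status  site  temp  temp_times_drift
0     -1     ok  roof  17.0             -17.0
1     -3   warn  roof  16.0             -48.0
2      0   fail  dock   NaN               NaN
3     -4     ok  roof  17.0             -68.0
4      5     ok  dock  17.0              85.0
5      0   fail  roof   NaN               NaN
6      1   warn  roof  16.0              16.0
7      5   warn  dock  16.0              80.0
8     -1   warn  roof  16.0             -16.0
group by status, min of temp_times_drift:
status
fail     NaN
ok     -68.0
warn   -48.0
Name: temp_times_drift, dtype: float64
reset_index():
  status  temp_times_drift
0   fail               NaN
1     ok             -68.0
2   warn             -48.0
So reset_index()) = 3.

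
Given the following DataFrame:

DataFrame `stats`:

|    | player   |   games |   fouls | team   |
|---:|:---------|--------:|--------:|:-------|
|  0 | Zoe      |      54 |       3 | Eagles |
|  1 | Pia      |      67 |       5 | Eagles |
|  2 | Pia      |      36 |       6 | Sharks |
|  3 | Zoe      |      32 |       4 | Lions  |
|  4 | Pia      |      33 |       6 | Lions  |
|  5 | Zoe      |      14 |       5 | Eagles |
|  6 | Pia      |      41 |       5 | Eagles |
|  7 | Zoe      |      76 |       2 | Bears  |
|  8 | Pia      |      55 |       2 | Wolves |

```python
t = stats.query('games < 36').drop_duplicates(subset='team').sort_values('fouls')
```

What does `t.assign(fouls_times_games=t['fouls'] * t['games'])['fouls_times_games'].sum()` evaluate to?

filter rows where games < 36:
  player  games  fouls    team
3    Zoe     32      4   Lions
4    Pia     33      6   Lions
5    Zoe     14      5  Eagles
drop duplicate team (keep=first):
  player  games  fouls    team
3    Zoe     32      4   Lions
5    Zoe     14      5  Eagles
sort by fouls:
  player  games  fouls    team
3    Zoe     32      4   Lions
5    Zoe     14      5  Eagles
add column fouls_times_games = t['fouls'] * t['games']:
  player  games  fouls    team  fouls_times_games
3    Zoe     32      4   Lions                128
5    Zoe     14      5  Eagles                 70

198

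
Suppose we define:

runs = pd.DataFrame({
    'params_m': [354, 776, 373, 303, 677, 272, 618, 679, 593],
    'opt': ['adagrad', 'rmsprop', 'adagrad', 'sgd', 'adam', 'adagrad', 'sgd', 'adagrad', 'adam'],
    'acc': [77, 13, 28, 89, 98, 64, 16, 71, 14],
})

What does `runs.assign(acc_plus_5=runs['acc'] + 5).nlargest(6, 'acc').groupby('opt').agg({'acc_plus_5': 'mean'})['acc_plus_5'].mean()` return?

add column acc_plus_5 = runs['acc'] + 5:
   params_m      opt  acc  acc_plus_5
0       354  adagrad   77          82
1       776  rmsprop   13          18
2       373  adagrad   28          33
3       303      sgd   89          94
4       677     adam   98         103
5       272  adagrad   64          69
6       618      sgd   16          21
7       679  adagrad   71          76
8       593     adam   14          19
take 6 rows with largest acc:
   params_m      opt  acc  acc_plus_5
4       677     adam   98         103
3       303      sgd   89          94
0       354  adagrad   77          82
7       679  adagrad   71          76
5       272  adagrad   64          69
2       373  adagrad   28          33
group by opt, mean of acc_plus_5:
         acc_plus_5
opt                
adagrad        65.0
adam          103.0
sgd            94.0
The mean of column 'acc_plus_5' is 87.3333333333.

87.3333333333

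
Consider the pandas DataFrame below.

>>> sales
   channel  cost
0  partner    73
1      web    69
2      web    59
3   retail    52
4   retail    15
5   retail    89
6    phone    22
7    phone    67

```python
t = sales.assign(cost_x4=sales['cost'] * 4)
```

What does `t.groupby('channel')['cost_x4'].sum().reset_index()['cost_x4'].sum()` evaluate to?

1784

add column cost_x4 = sales['cost'] * 4:
   channel  cost  cost_x4
0  partner    73      292
1      web    69      276
2      web    59      236
3   retail    52      208
4   retail    15       60
5   retail    89      356
6    phone    22       88
7    phone    67      268
group by channel, sum of cost_x4:
channel
partner    292
phone      356
retail     624
web        512
Name: cost_x4, dtype: int64
reset_index():
   channel  cost_x4
0  partner      292
1    phone      356
2   retail      624
3      web      512
sum of column 'cost_x4' → 1784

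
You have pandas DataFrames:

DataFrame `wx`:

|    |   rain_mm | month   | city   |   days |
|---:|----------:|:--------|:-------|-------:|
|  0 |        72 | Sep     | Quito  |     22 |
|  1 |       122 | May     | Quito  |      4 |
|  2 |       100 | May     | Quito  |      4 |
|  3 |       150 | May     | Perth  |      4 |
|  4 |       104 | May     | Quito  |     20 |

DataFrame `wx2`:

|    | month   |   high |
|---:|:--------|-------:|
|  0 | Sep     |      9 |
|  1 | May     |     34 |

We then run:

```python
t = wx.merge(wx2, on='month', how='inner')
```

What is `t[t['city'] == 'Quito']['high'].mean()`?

merge on 'month' (how='inner') → 5 rows:
   rain_mm month   city  days  high
0       72   Sep  Quito    22     9
1      122   May  Quito     4    34
2      100   May  Quito     4    34
3      150   May  Perth     4    34
4      104   May  Quito    20    34
filter rows where city == 'Quito':
   rain_mm month   city  days  high
0       72   Sep  Quito    22     9
1      122   May  Quito     4    34
2      100   May  Quito     4    34
4      104   May  Quito    20    34

27.75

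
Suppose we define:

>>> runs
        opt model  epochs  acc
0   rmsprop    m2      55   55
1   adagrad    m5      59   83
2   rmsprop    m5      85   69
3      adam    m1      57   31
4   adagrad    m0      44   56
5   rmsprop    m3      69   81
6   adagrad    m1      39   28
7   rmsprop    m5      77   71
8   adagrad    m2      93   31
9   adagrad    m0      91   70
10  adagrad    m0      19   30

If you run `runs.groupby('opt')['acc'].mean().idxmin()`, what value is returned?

group by opt, mean of acc:
opt
adagrad    49.666667
adam       31.000000
rmsprop    69.000000
Name: acc, dtype: float64
Then the label with the smallest value: adam

adam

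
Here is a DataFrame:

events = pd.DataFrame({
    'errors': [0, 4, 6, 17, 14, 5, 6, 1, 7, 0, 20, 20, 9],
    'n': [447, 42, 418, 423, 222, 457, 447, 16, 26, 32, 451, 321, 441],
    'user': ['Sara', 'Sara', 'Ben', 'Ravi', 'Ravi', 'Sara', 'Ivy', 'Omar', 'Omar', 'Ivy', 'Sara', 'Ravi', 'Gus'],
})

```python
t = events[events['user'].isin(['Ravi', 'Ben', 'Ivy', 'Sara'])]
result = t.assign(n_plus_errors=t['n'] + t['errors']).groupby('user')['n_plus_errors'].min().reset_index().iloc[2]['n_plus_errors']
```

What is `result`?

236

filter rows where user in ['Ravi', 'Ben', 'Ivy', 'Sara']:
    errors    n  user
0        0  447  Sara
1        4   42  Sara
2        6  418   Ben
3       17  423  Ravi
4       14  222  Ravi
5        5  457  Sara
6        6  447   Ivy
9        0   32   Ivy
10      20  451  Sara
11      20  321  Ravi
add column n_plus_errors = t['n'] + t['errors']:
    errors    n  user  n_plus_errors
0        0  447  Sara            447
1        4   42  Sara             46
2        6  418   Ben            424
3       17  423  Ravi            440
4       14  222  Ravi            236
5        5  457  Sara            462
6        6  447   Ivy            453
9        0   32   Ivy             32
10      20  451  Sara            471
11      20  321  Ravi            341
group by user, min of n_plus_errors:
user
Ben     424
Ivy      32
Ravi    236
Sara     46
Name: n_plus_errors, dtype: int64
reset_index():
   user  n_plus_errors
0   Ben            424
1   Ivy             32
2  Ravi            236
3  Sara             46
Taking the value at position 2, column 'n_plus_errors' gives 236.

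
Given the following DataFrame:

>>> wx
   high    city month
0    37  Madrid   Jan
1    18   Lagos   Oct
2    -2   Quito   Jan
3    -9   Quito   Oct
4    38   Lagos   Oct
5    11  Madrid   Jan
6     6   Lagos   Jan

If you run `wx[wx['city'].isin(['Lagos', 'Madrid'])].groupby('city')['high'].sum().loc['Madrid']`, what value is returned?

filter rows where city in ['Lagos', 'Madrid']:
   high    city month
0    37  Madrid   Jan
1    18   Lagos   Oct
4    38   Lagos   Oct
5    11  Madrid   Jan
6     6   Lagos   Jan
group by city, sum of high:
city
Lagos     62
Madrid    48
Name: high, dtype: int64
So loc['Madrid'] = 48.

48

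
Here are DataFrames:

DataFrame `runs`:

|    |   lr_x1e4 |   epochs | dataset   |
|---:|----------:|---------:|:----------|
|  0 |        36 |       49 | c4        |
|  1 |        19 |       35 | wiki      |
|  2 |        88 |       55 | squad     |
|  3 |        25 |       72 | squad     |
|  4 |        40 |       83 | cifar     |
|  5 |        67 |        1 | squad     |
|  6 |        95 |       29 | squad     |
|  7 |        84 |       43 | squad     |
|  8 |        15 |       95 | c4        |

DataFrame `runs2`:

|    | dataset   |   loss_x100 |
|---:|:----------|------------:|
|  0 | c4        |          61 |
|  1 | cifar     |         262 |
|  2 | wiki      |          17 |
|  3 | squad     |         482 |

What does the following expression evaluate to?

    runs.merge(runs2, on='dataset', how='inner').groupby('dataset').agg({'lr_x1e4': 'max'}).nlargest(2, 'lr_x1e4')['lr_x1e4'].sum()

135

merge on 'dataset' (how='inner') → 9 rows:
   lr_x1e4  epochs dataset  loss_x100
0       36      49      c4         61
1       19      35    wiki         17
2       88      55   squad        482
3       25      72   squad        482
4       40      83   cifar        262
5       67       1   squad        482
6       95      29   squad        482
7       84      43   squad        482
8       15      95      c4         61
group by dataset, max of lr_x1e4:
         lr_x1e4
dataset         
c4            36
cifar         40
squad         95
wiki          19
take 2 rows with largest lr_x1e4:
         lr_x1e4
dataset         
squad         95
cifar         40
Reading off the sum of column 'lr_x1e4', we get 135.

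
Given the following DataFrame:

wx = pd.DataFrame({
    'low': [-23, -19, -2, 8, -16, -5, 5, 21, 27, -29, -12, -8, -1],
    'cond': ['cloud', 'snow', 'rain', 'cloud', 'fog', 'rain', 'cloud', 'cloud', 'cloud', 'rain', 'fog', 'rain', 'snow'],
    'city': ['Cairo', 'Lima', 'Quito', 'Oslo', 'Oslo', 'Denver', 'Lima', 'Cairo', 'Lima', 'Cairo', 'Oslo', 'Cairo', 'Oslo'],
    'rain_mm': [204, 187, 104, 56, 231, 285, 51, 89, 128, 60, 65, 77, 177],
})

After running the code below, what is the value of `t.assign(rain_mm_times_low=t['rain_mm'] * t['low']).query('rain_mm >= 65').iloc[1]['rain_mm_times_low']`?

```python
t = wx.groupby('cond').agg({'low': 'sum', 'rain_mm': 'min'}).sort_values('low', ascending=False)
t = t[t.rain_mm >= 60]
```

-1820

group by cond: sum(low), min(rain_mm):
       low  rain_mm
cond               
cloud   38       51
fog    -28       65
rain   -44       60
snow   -20      177
sort by low descending:
       low  rain_mm
cond               
cloud   38       51
snow   -20      177
fog    -28       65
rain   -44       60
filter rows where rain_mm >= 60:
      low  rain_mm
cond              
snow  -20      177
fog   -28       65
rain  -44       60
add column rain_mm_times_low = t['rain_mm'] * t['low']:
      low  rain_mm  rain_mm_times_low
cond                                 
snow  -20      177              -3540
fog   -28       65              -1820
rain  -44       60              -2640
filter rows where rain_mm >= 65:
      low  rain_mm  rain_mm_times_low
cond                                 
snow  -20      177              -3540
fog   -28       65              -1820
So iloc[1]['rain_mm_times_low'] = -1820.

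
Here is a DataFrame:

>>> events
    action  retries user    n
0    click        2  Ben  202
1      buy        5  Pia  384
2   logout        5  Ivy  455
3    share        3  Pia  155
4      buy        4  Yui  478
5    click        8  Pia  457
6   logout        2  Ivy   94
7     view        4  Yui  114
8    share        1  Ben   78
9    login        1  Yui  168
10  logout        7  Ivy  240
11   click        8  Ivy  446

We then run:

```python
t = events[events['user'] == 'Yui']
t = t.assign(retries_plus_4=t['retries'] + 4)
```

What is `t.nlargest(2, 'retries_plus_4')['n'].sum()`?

592

filter rows where user == 'Yui':
  action  retries user    n
4    buy        4  Yui  478
7   view        4  Yui  114
9  login        1  Yui  168
add column retries_plus_4 = t['retries'] + 4:
  action  retries user    n  retries_plus_4
4    buy        4  Yui  478               8
7   view        4  Yui  114               8
9  login        1  Yui  168               5
take 2 rows with largest retries_plus_4:
  action  retries user    n  retries_plus_4
4    buy        4  Yui  478               8
7   view        4  Yui  114               8
Then the sum of column 'n': 592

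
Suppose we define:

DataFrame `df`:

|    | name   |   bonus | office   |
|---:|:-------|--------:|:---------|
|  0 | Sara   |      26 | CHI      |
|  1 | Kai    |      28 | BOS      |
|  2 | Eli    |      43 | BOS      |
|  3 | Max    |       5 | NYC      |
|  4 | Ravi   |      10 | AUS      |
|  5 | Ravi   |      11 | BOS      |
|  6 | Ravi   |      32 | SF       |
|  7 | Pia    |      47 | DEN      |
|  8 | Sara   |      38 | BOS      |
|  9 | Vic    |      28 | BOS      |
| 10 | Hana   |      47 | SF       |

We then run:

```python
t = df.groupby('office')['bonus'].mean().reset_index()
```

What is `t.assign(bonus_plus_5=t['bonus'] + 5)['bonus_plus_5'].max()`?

group by office, mean of bonus:
office
AUS    10.0
BOS    29.6
CHI    26.0
DEN    47.0
NYC     5.0
SF     39.5
Name: bonus, dtype: float64
reset_index():
  office  bonus
0    AUS   10.0
1    BOS   29.6
2    CHI   26.0
3    DEN   47.0
4    NYC    5.0
5     SF   39.5
add column bonus_plus_5 = t['bonus'] + 5:
  office  bonus  bonus_plus_5
0    AUS   10.0          15.0
1    BOS   29.6          34.6
2    CHI   26.0          31.0
3    DEN   47.0          52.0
4    NYC    5.0          10.0
5     SF   39.5          44.5
Then the max of column 'bonus_plus_5': 52.0

52.0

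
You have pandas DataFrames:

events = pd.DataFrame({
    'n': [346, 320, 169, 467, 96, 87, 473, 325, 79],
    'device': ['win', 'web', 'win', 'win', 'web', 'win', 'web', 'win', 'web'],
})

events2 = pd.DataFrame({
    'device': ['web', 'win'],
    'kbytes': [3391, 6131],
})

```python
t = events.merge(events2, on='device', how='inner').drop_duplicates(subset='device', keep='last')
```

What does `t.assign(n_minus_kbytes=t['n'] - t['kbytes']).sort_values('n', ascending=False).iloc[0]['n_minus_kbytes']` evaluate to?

merge on 'device' (how='inner') → 9 rows:
     n device  kbytes
0  346    win    6131
1  320    web    3391
2  169    win    6131
3  467    win    6131
4   96    web    3391
5   87    win    6131
6  473    web    3391
7  325    win    6131
8   79    web    3391
drop duplicate device (keep=last):
     n device  kbytes
7  325    win    6131
8   79    web    3391
add column n_minus_kbytes = t['n'] - t['kbytes']:
     n device  kbytes  n_minus_kbytes
7  325    win    6131           -5806
8   79    web    3391           -3312
sort by n descending:
     n device  kbytes  n_minus_kbytes
7  325    win    6131           -5806
8   79    web    3391           -3312
Finally, value at position 0, column 'n_minus_kbytes' = -5806.

-5806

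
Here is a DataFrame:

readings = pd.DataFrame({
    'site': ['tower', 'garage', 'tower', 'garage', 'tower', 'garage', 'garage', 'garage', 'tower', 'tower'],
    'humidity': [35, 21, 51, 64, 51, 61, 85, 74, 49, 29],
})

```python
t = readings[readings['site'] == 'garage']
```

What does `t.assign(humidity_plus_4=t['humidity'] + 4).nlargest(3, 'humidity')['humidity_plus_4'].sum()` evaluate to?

235

filter rows where site == 'garage':
     site  humidity
1  garage        21
3  garage        64
5  garage        61
6  garage        85
7  garage        74
add column humidity_plus_4 = t['humidity'] + 4:
     site  humidity  humidity_plus_4
1  garage        21               25
3  garage        64               68
5  garage        61               65
6  garage        85               89
7  garage        74               78
take 3 rows with largest humidity:
     site  humidity  humidity_plus_4
6  garage        85               89
7  garage        74               78
3  garage        64               68
The sum of column 'humidity_plus_4' is 235.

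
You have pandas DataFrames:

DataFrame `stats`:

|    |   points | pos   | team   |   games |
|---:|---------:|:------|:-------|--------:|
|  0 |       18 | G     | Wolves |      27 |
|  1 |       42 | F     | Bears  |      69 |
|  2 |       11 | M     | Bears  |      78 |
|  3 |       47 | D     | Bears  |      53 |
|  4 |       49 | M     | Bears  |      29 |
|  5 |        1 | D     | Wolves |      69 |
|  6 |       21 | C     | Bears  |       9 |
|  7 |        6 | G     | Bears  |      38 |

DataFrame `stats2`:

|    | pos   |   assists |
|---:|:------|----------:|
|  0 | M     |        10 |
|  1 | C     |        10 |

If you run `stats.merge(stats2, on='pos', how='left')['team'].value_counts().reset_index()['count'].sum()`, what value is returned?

8

merge on 'pos' (how='left') → 8 rows:
   points pos    team  games  assists
0      18   G  Wolves     27      NaN
1      42   F   Bears     69      NaN
2      11   M   Bears     78     10.0
3      47   D   Bears     53      NaN
4      49   M   Bears     29     10.0
5       1   D  Wolves     69      NaN
6      21   C   Bears      9     10.0
7       6   G   Bears     38      NaN
value_counts of team:
team
Bears     6
Wolves    2
Name: count, dtype: int64
reset_index():
     team  count
0   Bears      6
1  Wolves      2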